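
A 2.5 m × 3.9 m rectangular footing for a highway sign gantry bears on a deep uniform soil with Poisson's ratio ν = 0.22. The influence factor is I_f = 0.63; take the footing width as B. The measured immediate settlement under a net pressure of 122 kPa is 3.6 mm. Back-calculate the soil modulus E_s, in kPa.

E_s ≈ 50800 kPa

S_e = q·B·(1−ν²)/E_s · I_f  ⇒  E_s = q·B·(1−ν²)·I_f / S_e.
E_s = 122 × 2.5 × 0.9516 × 0.63 / 0.0036 = 50790 kPa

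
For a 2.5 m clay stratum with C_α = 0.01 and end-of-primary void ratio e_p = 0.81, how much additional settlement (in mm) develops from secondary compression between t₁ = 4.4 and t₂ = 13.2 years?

Secondary compression: S_s = C_α·H/(1+e_p)·log₁₀(t₂/t₁)
S_s = 0.01×2.5/(1+0.81)×log₁₀(13.2/4.4)
    = 0.01381 × 0.4771 = 0.00659 m

S_s ≈ 6.59 mm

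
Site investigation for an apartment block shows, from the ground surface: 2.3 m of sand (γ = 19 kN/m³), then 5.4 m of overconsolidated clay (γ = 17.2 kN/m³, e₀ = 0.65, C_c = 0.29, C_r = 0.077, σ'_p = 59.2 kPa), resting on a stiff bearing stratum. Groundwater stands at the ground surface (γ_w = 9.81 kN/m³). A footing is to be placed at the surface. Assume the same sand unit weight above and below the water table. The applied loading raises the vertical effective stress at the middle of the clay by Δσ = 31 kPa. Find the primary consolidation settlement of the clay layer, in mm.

S_c ≈ 121 mm

Mid-depth of clay below the ground surface: z = 2.3 + 5.4/2 = 5 m.
Total vertical stress at mid-clay: σ_v = 19×2.3 + 17.2×2.7 = 90.14 kPa.
Pore pressure: u = 9.81×(5 − 0) = 49.05 kPa.
Initial effective stress: σ'_0 = σ_v − u = 90.14 − 49.05 = 41.09 kPa.
Final effective stress: σ'_f = 41.09 + 31 = 72.09 kPa.
σ'_f = 72.09 > σ'_p = 59.2 kPa, so the stress path crosses the preconsolidation pressure — recompression up to σ'_p, then virgin compression beyond:
S_c = H/(1+e₀)·[C_r·log₁₀(σ'_p/σ'_0) + C_c·log₁₀(σ'_f/σ'_p)]
    = 5.4/1.65 × [0.077×log₁₀(59.2/41.09) + 0.29×log₁₀(72.09/59.2)]
    = 3.2727 × [0.012211 + 0.02481] = 0.1212 m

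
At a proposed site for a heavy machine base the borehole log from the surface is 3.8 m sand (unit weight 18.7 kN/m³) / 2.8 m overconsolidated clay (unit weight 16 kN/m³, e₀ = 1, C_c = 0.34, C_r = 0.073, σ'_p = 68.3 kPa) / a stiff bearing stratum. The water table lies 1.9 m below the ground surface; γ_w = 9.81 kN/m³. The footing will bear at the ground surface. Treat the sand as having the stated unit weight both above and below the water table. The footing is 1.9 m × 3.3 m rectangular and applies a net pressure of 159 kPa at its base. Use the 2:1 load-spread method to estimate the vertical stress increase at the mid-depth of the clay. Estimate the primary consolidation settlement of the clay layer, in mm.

Mid-depth of clay below the ground surface: z = 3.8 + 2.8/2 = 5.2 m.
Total vertical stress at mid-clay: σ_v = 18.7×3.8 + 16×1.4 = 93.46 kPa.
Pore pressure: u = 9.81×(5.2 − 1.9) = 32.373 kPa.
Initial effective stress: σ'_0 = σ_v − u = 93.46 − 32.373 = 61.087 kPa.
Stress increase at mid-clay by the 2:1 spreading method:
Δσ = qBL/((B+z)(L+z)) = 159×1.9×3.3/((1.9+5.2)(3.3+5.2)) = 16.519 kPa
Final effective stress: σ'_f = 61.087 + 16.519 = 77.606 kPa.
σ'_f = 77.606 > σ'_p = 68.3 kPa, so the stress path crosses the preconsolidation pressure — recompression up to σ'_p, then virgin compression beyond:
S_c = H/(1+e₀)·[C_r·log₁₀(σ'_p/σ'_0) + C_c·log₁₀(σ'_f/σ'_p)]
    = 2.8/2 × [0.073×log₁₀(68.3/61.087) + 0.34×log₁₀(77.606/68.3)]
    = 1.4 × [0.0035384 + 0.018861] = 0.03136 m

S_c ≈ 31.4 mm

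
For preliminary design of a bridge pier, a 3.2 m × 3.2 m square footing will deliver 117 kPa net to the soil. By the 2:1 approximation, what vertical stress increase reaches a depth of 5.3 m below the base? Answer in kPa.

By the 2:1 method the load spreads at 1 horizontal : 2 vertical, so at depth z the loaded area has grown by z in each plan dimension:
Δσ = qBL/((B+z)(L+z)) = 117×3.2×3.2/((3.2+5.3)(3.2+5.3)) = 16.582 kPa

Δσ_z ≈ 16.6 kPa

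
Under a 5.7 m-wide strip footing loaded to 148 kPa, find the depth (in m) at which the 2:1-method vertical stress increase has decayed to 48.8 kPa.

z ≈ 11.6 m

2:1 spreading — at depth z the loaded area has grown by z in each plan dimension:
qB/(B+z) = Δσ_z ⇒ z = qB/Δσ_z − B = 148×5.7/48.8 − 5.7 = 11.59 m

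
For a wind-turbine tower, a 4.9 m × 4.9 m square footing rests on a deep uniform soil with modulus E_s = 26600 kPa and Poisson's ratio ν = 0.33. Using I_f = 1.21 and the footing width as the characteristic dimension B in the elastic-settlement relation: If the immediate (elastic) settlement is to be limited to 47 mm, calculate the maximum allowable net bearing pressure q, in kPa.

q ≈ 237 kPa

S_e = q·B·(1−ν²)/E_s · I_f  ⇒  q = S_e·E_s / (B·(1−ν²)·I_f).
q = 0.047 × 26600 / (4.9 × 0.8911 × 1.21) = 236.6 kPa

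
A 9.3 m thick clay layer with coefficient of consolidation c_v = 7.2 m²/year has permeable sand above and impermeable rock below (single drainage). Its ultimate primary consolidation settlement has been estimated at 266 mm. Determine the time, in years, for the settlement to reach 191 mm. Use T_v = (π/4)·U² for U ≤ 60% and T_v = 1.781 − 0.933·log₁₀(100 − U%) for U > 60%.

Drainage path length: H_d = H = 9.3 m (single drainage).
U = S(t)/S_ult = 191/266 = 0.718.
U > 60%: T_v = 1.781 − 0.933·log₁₀(100 − 71.805) = 0.42798.
t = T_v·H_d²/c_v = 0.42798×9.3²/7.2 = 5.141 years.

t ≈ 5.14 years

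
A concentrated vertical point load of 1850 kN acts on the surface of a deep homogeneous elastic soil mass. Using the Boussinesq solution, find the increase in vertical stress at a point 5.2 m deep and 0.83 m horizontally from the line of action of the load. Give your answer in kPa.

Boussinesq vertical stress below a point load on an elastic half-space:
Δσ_z = 3P/(2πz²) · [1 + (r/z)²]^(−5/2)
r/z = 0.83/5.2 = 0.15962; [1+(r/z)²]^(−5/2) = 0.93904.
Δσ_z = 3×1850/(2π×5.2²) × 0.93904 = 32.667 × 0.93904 = 30.68 kPa

Δσ_z ≈ 30.7 kPa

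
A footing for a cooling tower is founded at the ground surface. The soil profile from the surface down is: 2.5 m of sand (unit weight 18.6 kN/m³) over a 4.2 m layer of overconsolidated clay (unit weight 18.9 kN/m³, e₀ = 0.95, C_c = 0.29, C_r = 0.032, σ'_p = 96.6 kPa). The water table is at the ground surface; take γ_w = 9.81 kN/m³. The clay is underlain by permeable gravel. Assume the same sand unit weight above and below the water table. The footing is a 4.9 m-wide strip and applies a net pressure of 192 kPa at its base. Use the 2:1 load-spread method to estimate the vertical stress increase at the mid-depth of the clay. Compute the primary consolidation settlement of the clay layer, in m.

S_c ≈ 0.126 m

Mid-depth of clay below the ground surface: z = 2.5 + 4.2/2 = 4.6 m.
Total vertical stress at mid-clay: σ_v = 18.6×2.5 + 18.9×2.1 = 86.19 kPa.
Pore pressure: u = 9.81×(4.6 − 0) = 45.126 kPa.
Initial effective stress: σ'_0 = σ_v − u = 86.19 − 45.126 = 41.064 kPa.
Stress increase at mid-clay by the 2:1 spreading method:
Δσ = qB/(B+z) = 192×4.9/(4.9+4.6) = 99.032 kPa
Final effective stress: σ'_f = 41.064 + 99.032 = 140.1 kPa.
σ'_f = 140.1 > σ'_p = 96.6 kPa, so the stress path crosses the preconsolidation pressure — recompression up to σ'_p, then virgin compression beyond:
S_c = H/(1+e₀)·[C_r·log₁₀(σ'_p/σ'_0) + C_c·log₁₀(σ'_f/σ'_p)]
    = 4.2/1.95 × [0.032×log₁₀(96.6/41.064) + 0.29×log₁₀(140.1/96.6)]
    = 2.1538 × [0.011889 + 0.046824] = 0.1265 m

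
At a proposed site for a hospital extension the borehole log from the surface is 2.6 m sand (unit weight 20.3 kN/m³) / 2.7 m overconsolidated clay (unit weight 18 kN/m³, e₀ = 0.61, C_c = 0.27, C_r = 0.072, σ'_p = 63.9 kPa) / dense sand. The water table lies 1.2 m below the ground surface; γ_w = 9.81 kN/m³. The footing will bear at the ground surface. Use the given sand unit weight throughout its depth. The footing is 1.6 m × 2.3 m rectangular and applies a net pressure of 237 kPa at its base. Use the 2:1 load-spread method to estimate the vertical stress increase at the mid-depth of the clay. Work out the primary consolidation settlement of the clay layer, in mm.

Mid-depth of clay below the ground surface: z = 2.6 + 2.7/2 = 3.95 m.
Total vertical stress at mid-clay: σ_v = 20.3×2.6 + 18×1.35 = 77.08 kPa.
Pore pressure: u = 9.81×(3.95 − 1.2) = 26.978 kPa.
Initial effective stress: σ'_0 = σ_v − u = 77.08 − 26.978 = 50.102 kPa.
Stress increase at mid-clay by the 2:1 spreading method:
Δσ = qBL/((B+z)(L+z)) = 237×1.6×2.3/((1.6+3.95)(2.3+3.95)) = 25.143 kPa
Final effective stress: σ'_f = 50.102 + 25.143 = 75.245 kPa.
σ'_f = 75.245 > σ'_p = 63.9 kPa, so the stress path crosses the preconsolidation pressure — recompression up to σ'_p, then virgin compression beyond:
S_c = H/(1+e₀)·[C_r·log₁₀(σ'_p/σ'_0) + C_c·log₁₀(σ'_f/σ'_p)]
    = 2.7/1.61 × [0.072×log₁₀(63.9/50.102) + 0.27×log₁₀(75.245/63.9)]
    = 1.677 × [0.0076065 + 0.019164] = 0.04489 m

S_c ≈ 44.9 mm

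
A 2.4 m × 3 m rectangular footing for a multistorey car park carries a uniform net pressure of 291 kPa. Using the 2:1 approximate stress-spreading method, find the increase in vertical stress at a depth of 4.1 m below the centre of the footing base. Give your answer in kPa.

By the 2:1 method the load spreads at 1 horizontal : 2 vertical, so at depth z the loaded area has grown by z in each plan dimension:
Δσ = qBL/((B+z)(L+z)) = 291×2.4×3/((2.4+4.1)(3+4.1)) = 45.4 kPa

Δσ_z ≈ 45.4 kPa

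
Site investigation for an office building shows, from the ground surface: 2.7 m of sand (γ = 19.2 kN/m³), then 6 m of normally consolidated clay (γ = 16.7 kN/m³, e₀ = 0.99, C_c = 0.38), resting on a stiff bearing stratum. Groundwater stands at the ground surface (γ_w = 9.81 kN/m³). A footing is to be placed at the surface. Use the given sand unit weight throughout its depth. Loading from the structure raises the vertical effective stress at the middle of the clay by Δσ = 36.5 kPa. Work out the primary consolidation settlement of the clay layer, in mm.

S_c ≈ 291 mm

Mid-depth of clay below the ground surface: z = 2.7 + 6/2 = 5.7 m.
Total vertical stress at mid-clay: σ_v = 19.2×2.7 + 16.7×3 = 101.94 kPa.
Pore pressure: u = 9.81×(5.7 − 0) = 55.917 kPa.
Initial effective stress: σ'_0 = σ_v − u = 101.94 − 55.917 = 46.023 kPa.
Final effective stress: σ'_f = σ'_0 + Δσ = 46.023 + 36.5 = 82.523 kPa.
Normally consolidated clay, so the full stress increment lies on the virgin compression line:
S_c = C_c·H/(1+e₀)·log₁₀(σ'_f/σ'_0) = 0.38×6/(1+0.99)×log₁₀(82.523/46.023)
    = 1.1457 × 0.2536 = 0.2905 m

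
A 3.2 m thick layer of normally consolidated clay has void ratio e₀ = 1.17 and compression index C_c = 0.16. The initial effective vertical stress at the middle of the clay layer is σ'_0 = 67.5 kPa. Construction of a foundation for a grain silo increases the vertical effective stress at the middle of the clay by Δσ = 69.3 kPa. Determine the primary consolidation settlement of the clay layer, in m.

S_c ≈ 0.0724 m

Final effective stress: σ'_f = σ'_0 + Δσ = 67.5 + 69.3 = 136.8 kPa.
Normally consolidated clay, so the full stress increment lies on the virgin compression line:
S_c = C_c·H/(1+e₀)·log₁₀(σ'_f/σ'_0) = 0.16×3.2/(1+1.17)×log₁₀(136.8/67.5)
    = 0.23594 × 0.30678 = 0.07238 m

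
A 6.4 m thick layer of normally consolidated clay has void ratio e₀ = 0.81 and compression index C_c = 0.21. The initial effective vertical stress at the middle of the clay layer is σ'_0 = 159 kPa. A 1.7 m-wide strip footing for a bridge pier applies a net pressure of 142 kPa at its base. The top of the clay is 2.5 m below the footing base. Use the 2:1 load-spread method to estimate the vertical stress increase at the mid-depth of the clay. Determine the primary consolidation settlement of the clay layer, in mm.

S_c ≈ 60.2 mm

Mid-depth of clay below the footing base: z = 2.5 + 6.4/2 = 5.7 m.
Stress increase at mid-clay by the 2:1 spreading method:
Δσ = qB/(B+z) = 142×1.7/(1.7+5.7) = 32.622 kPa
Final effective stress: σ'_f = σ'_0 + Δσ = 159 + 32.622 = 191.62 kPa.
Normally consolidated clay, so the full stress increment lies on the virgin compression line:
S_c = C_c·H/(1+e₀)·log₁₀(σ'_f/σ'_0) = 0.21×6.4/(1+0.81)×log₁₀(191.62/159)
    = 0.74254 × 0.081044 = 0.06018 m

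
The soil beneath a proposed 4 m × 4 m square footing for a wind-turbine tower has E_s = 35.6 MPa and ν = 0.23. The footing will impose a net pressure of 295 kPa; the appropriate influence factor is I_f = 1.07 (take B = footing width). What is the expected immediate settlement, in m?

S_e ≈ 0.0336 m

Immediate (elastic) settlement: S_e = q·B·(1−ν²)/E_s · I_f.
E_s = 35.6 MPa = 35600 kPa.
S_e = 295 × 4 × (1 − 0.23²) / 35600 × 1.07
    = 295 × 4 × 0.9471 / 35600 × 1.07
    = 0.03359 m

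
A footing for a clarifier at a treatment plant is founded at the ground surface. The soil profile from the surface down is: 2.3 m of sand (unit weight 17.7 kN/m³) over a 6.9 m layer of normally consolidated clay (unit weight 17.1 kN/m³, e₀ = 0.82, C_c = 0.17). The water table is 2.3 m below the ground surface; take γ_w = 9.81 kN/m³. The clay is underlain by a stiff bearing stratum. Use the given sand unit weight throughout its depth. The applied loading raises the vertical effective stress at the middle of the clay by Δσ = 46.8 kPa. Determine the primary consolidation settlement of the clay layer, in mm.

S_c ≈ 150 mm

Mid-depth of clay below the ground surface: z = 2.3 + 6.9/2 = 5.75 m.
Total vertical stress at mid-clay: σ_v = 17.7×2.3 + 17.1×3.45 = 99.705 kPa.
Pore pressure: u = 9.81×(5.75 − 2.3) = 33.845 kPa.
Initial effective stress: σ'_0 = σ_v − u = 99.705 − 33.845 = 65.86 kPa.
Final effective stress: σ'_f = σ'_0 + Δσ = 65.86 + 46.8 = 112.66 kPa.
Normally consolidated clay, so the full stress increment lies on the virgin compression line:
S_c = C_c·H/(1+e₀)·log₁₀(σ'_f/σ'_0) = 0.17×6.9/(1+0.82)×log₁₀(112.66/65.86)
    = 0.64451 × 0.23315 = 0.1503 m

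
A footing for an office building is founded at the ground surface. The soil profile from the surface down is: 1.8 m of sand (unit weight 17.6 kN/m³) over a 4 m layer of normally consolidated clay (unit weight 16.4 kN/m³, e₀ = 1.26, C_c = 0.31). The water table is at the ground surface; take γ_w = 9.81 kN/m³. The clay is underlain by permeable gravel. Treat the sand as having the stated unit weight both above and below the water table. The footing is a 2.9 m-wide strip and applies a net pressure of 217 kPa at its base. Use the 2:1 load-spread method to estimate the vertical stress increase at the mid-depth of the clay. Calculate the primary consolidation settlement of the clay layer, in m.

Mid-depth of clay below the ground surface: z = 1.8 + 4/2 = 3.8 m.
Total vertical stress at mid-clay: σ_v = 17.6×1.8 + 16.4×2 = 64.48 kPa.
Pore pressure: u = 9.81×(3.8 − 0) = 37.278 kPa.
Initial effective stress: σ'_0 = σ_v − u = 64.48 − 37.278 = 27.202 kPa.
Stress increase at mid-clay by the 2:1 spreading method:
Δσ = qB/(B+z) = 217×2.9/(2.9+3.8) = 93.925 kPa
Final effective stress: σ'_f = σ'_0 + Δσ = 27.202 + 93.925 = 121.13 kPa.
Normally consolidated clay, so the full stress increment lies on the virgin compression line:
S_c = C_c·H/(1+e₀)·log₁₀(σ'_f/σ'_0) = 0.31×4/(1+1.26)×log₁₀(121.13/27.202)
    = 0.54867 × 0.64865 = 0.3559 m

S_c ≈ 0.356 m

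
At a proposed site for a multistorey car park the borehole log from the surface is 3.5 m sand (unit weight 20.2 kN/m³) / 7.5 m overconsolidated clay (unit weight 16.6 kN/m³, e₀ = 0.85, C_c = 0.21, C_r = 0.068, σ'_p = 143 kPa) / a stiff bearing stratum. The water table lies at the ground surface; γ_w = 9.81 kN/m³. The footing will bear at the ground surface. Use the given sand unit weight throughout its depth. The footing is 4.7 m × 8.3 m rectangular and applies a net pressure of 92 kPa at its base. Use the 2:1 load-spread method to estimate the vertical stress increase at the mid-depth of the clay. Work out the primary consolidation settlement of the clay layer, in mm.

Mid-depth of clay below the ground surface: z = 3.5 + 7.5/2 = 7.25 m.
Total vertical stress at mid-clay: σ_v = 20.2×3.5 + 16.6×3.75 = 132.95 kPa.
Pore pressure: u = 9.81×(7.25 − 0) = 71.123 kPa.
Initial effective stress: σ'_0 = σ_v − u = 132.95 − 71.123 = 61.827 kPa.
Stress increase at mid-clay by the 2:1 spreading method:
Δσ = qBL/((B+z)(L+z)) = 92×4.7×8.3/((4.7+7.25)(8.3+7.25)) = 19.314 kPa
Final effective stress: σ'_f = 61.827 + 19.314 = 81.141 kPa.
σ'_f = 81.141 ≤ σ'_p = 143 kPa, so the clay remains overconsolidated and only the recompression index applies:
S_c = C_r·H/(1+e₀)·log₁₀(σ'_f/σ'_0) = 0.068×7.5/1.85×log₁₀(81.141/61.827)
    = 0.27568 × 0.11806 = 0.03255 m

S_c ≈ 32.5 mm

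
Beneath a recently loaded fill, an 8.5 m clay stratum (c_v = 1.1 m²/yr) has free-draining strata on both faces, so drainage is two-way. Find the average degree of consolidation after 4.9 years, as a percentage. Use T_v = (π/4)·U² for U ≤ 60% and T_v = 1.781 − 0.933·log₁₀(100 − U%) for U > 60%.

U ≈ 61.2 %

Drainage path length: H_d = H/2 = 4.25 m (double drainage).
T_v = c_v·t/H_d² = 1.1×4.9/4.25² = 0.29841.
T_v = 0.29841 corresponds to the U > 60% branch:
U = 1 − 10^((1.781 − T_v)/0.933)/100 = 0.6118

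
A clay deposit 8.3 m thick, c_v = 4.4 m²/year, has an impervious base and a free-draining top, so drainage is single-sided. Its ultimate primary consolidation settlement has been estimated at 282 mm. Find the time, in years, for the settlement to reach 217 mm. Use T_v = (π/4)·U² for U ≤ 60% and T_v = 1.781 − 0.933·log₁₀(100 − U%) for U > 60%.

t ≈ 7.98 years

Drainage path length: H_d = H = 8.3 m (single drainage).
U = S(t)/S_ult = 217/282 = 0.7695.
U > 60%: T_v = 1.781 − 0.933·log₁₀(100 − 76.95) = 0.50963.
t = T_v·H_d²/c_v = 0.50963×8.3²/4.4 = 7.979 years.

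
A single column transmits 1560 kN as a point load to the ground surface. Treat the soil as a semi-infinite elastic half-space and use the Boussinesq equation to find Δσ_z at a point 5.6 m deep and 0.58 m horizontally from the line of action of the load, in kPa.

Δσ_z ≈ 23.1 kPa

Boussinesq vertical stress below a point load on an elastic half-space:
Δσ_z = 3P/(2πz²) · [1 + (r/z)²]^(−5/2)
r/z = 0.58/5.6 = 0.10357; [1+(r/z)²]^(−5/2) = 0.97368.
Δσ_z = 3×1560/(2π×5.6²) × 0.97368 = 23.751 × 0.97368 = 23.13 kPa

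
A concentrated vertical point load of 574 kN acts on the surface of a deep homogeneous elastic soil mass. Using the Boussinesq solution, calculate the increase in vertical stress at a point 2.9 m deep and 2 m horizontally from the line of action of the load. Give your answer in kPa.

Δσ_z ≈ 12.3 kPa

Boussinesq vertical stress below a point load on an elastic half-space:
Δσ_z = 3P/(2πz²) · [1 + (r/z)²]^(−5/2)
r/z = 2/2.9 = 0.68966; [1+(r/z)²]^(−5/2) = 0.37806.
Δσ_z = 3×574/(2π×2.9²) × 0.37806 = 32.588 × 0.37806 = 12.32 kPa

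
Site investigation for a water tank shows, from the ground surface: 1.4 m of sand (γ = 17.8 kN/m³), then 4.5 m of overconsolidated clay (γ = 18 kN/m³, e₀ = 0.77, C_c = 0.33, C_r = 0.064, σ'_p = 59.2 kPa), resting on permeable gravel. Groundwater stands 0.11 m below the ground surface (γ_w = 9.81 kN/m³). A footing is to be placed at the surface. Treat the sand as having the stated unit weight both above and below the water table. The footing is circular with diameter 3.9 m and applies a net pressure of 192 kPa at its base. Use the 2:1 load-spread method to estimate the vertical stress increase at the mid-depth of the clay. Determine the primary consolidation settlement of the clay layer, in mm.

Mid-depth of clay below the ground surface: z = 1.4 + 4.5/2 = 3.65 m.
Total vertical stress at mid-clay: σ_v = 17.8×1.4 + 18×2.25 = 65.42 kPa.
Pore pressure: u = 9.81×(3.65 − 0.11) = 34.727 kPa.
Initial effective stress: σ'_0 = σ_v − u = 65.42 − 34.727 = 30.693 kPa.
Stress increase at mid-clay by the 2:1 spreading method:
Δσ ≈ qD²/(D+z)² = 192×3.9²/(3.9+3.65)² = 51.231 kPa
Final effective stress: σ'_f = 30.693 + 51.231 = 81.924 kPa.
σ'_f = 81.924 > σ'_p = 59.2 kPa, so the stress path crosses the preconsolidation pressure — recompression up to σ'_p, then virgin compression beyond:
S_c = H/(1+e₀)·[C_r·log₁₀(σ'_p/σ'_0) + C_c·log₁₀(σ'_f/σ'_p)]
    = 4.5/1.77 × [0.064×log₁₀(59.2/30.693) + 0.33×log₁₀(81.924/59.2)]
    = 2.5424 × [0.018258 + 0.04656] = 0.1648 m

S_c ≈ 165 mm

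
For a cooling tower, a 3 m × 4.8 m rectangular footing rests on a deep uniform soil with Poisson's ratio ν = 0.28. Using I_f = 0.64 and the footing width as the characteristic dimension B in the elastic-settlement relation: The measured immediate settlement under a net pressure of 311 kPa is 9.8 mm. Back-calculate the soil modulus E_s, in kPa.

S_e = q·B·(1−ν²)/E_s · I_f  ⇒  E_s = q·B·(1−ν²)·I_f / S_e.
E_s = 311 × 3 × 0.9216 × 0.64 / 0.0098 = 56150 kPa

E_s ≈ 56200 kPa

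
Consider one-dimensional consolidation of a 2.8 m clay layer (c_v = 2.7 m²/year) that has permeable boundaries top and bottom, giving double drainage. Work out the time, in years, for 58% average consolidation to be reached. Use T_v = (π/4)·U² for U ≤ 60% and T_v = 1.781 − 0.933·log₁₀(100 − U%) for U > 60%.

Drainage path length: H_d = H/2 = 1.4 m (double drainage).
U ≤ 60%: T_v = (π/4)·U² = (π/4)×0.58² = 0.26421.
t = T_v·H_d²/c_v = 0.26421×1.4²/2.7 = 0.1918 years.

t ≈ 0.192 years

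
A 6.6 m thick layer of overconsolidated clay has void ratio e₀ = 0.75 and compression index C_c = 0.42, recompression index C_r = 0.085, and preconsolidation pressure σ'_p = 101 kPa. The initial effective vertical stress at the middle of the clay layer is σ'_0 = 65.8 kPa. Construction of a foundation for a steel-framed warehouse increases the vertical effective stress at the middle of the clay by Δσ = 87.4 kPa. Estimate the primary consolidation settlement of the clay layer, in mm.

S_c ≈ 346 mm

Final effective stress: σ'_f = 65.8 + 87.4 = 153.2 kPa.
σ'_f = 153.2 > σ'_p = 101 kPa, so the stress path crosses the preconsolidation pressure — recompression up to σ'_p, then virgin compression beyond:
S_c = H/(1+e₀)·[C_r·log₁₀(σ'_p/σ'_0) + C_c·log₁₀(σ'_f/σ'_p)]
    = 6.6/1.75 × [0.085×log₁₀(101/65.8) + 0.42×log₁₀(153.2/101)]
    = 3.7714 × [0.015818 + 0.075994] = 0.3463 m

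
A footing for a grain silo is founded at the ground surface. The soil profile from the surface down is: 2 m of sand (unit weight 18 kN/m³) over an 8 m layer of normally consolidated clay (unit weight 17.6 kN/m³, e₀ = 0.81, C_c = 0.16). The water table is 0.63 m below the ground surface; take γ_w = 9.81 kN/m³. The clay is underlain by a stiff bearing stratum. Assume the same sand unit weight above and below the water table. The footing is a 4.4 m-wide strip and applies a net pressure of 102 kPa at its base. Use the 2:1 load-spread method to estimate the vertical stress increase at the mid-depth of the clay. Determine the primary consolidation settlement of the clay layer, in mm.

S_c ≈ 181 mm

Mid-depth of clay below the ground surface: z = 2 + 8/2 = 6 m.
Total vertical stress at mid-clay: σ_v = 18×2 + 17.6×4 = 106.4 kPa.
Pore pressure: u = 9.81×(6 − 0.63) = 52.68 kPa.
Initial effective stress: σ'_0 = σ_v − u = 106.4 − 52.68 = 53.72 kPa.
Stress increase at mid-clay by the 2:1 spreading method:
Δσ = qB/(B+z) = 102×4.4/(4.4+6) = 43.154 kPa
Final effective stress: σ'_f = σ'_0 + Δσ = 53.72 + 43.154 = 96.874 kPa.
Normally consolidated clay, so the full stress increment lies on the virgin compression line:
S_c = C_c·H/(1+e₀)·log₁₀(σ'_f/σ'_0) = 0.16×8/(1+0.81)×log₁₀(96.874/53.72)
    = 0.70718 × 0.25607 = 0.1811 m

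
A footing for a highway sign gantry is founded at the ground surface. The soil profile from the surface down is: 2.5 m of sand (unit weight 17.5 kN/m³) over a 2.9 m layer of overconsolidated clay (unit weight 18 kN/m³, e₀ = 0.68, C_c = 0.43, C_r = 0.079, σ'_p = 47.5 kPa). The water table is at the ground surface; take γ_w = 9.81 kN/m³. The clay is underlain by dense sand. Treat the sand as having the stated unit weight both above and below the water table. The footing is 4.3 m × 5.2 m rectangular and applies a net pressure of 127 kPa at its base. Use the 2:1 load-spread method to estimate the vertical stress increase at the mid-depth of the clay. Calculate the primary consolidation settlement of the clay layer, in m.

Mid-depth of clay below the ground surface: z = 2.5 + 2.9/2 = 3.95 m.
Total vertical stress at mid-clay: σ_v = 17.5×2.5 + 18×1.45 = 69.85 kPa.
Pore pressure: u = 9.81×(3.95 − 0) = 38.75 kPa.
Initial effective stress: σ'_0 = σ_v − u = 69.85 − 38.75 = 31.1 kPa.
Stress increase at mid-clay by the 2:1 spreading method:
Δσ = qBL/((B+z)(L+z)) = 127×4.3×5.2/((4.3+3.95)(5.2+3.95)) = 37.618 kPa
Final effective stress: σ'_f = 31.1 + 37.618 = 68.718 kPa.
σ'_f = 68.718 > σ'_p = 47.5 kPa, so the stress path crosses the preconsolidation pressure — recompression up to σ'_p, then virgin compression beyond:
S_c = H/(1+e₀)·[C_r·log₁₀(σ'_p/σ'_0) + C_c·log₁₀(σ'_f/σ'_p)]
    = 2.9/1.68 × [0.079×log₁₀(47.5/31.1) + 0.43×log₁₀(68.718/47.5)]
    = 1.7262 × [0.014531 + 0.068962] = 0.1441 m

S_c ≈ 0.144 m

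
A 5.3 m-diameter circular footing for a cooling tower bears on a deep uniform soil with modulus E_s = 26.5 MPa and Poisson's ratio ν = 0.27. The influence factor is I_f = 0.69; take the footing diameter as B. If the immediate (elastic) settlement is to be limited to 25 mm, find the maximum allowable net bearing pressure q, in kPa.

q ≈ 195 kPa

E_s = 26.5 MPa = 26500 kPa.
S_e = q·B·(1−ν²)/E_s · I_f  ⇒  q = S_e·E_s / (B·(1−ν²)·I_f).
q = 0.025 × 26500 / (5.3 × 0.9271 × 0.69) = 195.4 kPa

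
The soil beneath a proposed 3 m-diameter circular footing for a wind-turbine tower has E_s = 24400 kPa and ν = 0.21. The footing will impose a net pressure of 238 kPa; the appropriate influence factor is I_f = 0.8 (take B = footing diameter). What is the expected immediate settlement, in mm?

Immediate (elastic) settlement: S_e = q·B·(1−ν²)/E_s · I_f.
S_e = 238 × 3 × (1 − 0.21²) / 24400 × 0.8
    = 238 × 3 × 0.9559 / 24400 × 0.8
    = 0.02238 m = 22.38 mm

S_e ≈ 22.4 mm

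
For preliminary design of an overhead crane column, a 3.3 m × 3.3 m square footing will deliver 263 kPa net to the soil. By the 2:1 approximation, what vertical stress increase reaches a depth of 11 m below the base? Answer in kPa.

By the 2:1 method the load spreads at 1 horizontal : 2 vertical, so at depth z the loaded area has grown by z in each plan dimension:
Δσ = qBL/((B+z)(L+z)) = 263×3.3×3.3/((3.3+11)(3.3+11)) = 14.006 kPa

Δσ_z ≈ 14 kPa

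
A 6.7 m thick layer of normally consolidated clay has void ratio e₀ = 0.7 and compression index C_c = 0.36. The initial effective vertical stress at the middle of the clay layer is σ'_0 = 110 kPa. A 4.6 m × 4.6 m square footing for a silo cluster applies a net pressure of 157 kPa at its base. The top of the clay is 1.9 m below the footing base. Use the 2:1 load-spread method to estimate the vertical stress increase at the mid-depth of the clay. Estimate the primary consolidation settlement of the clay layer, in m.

S_c ≈ 0.167 m

Mid-depth of clay below the footing base: z = 1.9 + 6.7/2 = 5.25 m.
Stress increase at mid-clay by the 2:1 spreading method:
Δσ = qBL/((B+z)(L+z)) = 157×4.6×4.6/((4.6+5.25)(4.6+5.25)) = 34.241 kPa
Final effective stress: σ'_f = σ'_0 + Δσ = 110 + 34.241 = 144.24 kPa.
Normally consolidated clay, so the full stress increment lies on the virgin compression line:
S_c = C_c·H/(1+e₀)·log₁₀(σ'_f/σ'_0) = 0.36×6.7/(1+0.7)×log₁₀(144.24/110)
    = 1.4188 × 0.11769 = 0.167 m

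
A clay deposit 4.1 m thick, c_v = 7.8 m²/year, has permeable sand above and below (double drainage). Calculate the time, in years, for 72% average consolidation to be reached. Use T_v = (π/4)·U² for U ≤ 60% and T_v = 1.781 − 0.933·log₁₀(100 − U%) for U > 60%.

t ≈ 0.232 years

Drainage path length: H_d = H/2 = 2.05 m (double drainage).
U > 60%: T_v = 1.781 − 0.933·log₁₀(100 − 72) = 0.4308.
t = T_v·H_d²/c_v = 0.4308×2.05²/7.8 = 0.2321 years.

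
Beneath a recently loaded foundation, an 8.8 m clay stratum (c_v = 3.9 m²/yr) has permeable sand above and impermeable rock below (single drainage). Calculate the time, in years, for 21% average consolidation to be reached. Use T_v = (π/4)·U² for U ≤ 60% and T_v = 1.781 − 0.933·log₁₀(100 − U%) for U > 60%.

Drainage path length: H_d = H = 8.8 m (single drainage).
U ≤ 60%: T_v = (π/4)·U² = (π/4)×0.21² = 0.034636.
t = T_v·H_d²/c_v = 0.034636×8.8²/3.9 = 0.6877 years.

t ≈ 0.688 years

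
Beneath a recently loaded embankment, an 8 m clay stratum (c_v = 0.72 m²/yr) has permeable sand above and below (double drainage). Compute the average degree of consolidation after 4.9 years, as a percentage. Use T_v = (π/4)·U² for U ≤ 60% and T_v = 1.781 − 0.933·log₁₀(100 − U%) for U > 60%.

Drainage path length: H_d = H/2 = 4 m (double drainage).
T_v = c_v·t/H_d² = 0.72×4.9/4² = 0.2205.
T_v = 0.2205 corresponds to the U ≤ 60% branch:
U = √(4T_v/π) = 0.5299

U ≈ 53 %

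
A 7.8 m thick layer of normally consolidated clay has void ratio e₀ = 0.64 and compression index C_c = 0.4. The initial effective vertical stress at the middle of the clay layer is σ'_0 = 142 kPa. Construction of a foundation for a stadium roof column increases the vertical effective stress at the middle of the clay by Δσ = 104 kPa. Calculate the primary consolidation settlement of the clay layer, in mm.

Final effective stress: σ'_f = σ'_0 + Δσ = 142 + 104 = 246 kPa.
Normally consolidated clay, so the full stress increment lies on the virgin compression line:
S_c = C_c·H/(1+e₀)·log₁₀(σ'_f/σ'_0) = 0.4×7.8/(1+0.64)×log₁₀(246/142)
    = 1.9024 × 0.23865 = 0.454 m

S_c ≈ 454 mm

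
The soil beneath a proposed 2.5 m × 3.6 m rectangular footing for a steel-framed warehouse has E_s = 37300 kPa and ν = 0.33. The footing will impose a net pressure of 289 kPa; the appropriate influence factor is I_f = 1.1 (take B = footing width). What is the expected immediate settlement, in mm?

S_e ≈ 19 mm

Immediate (elastic) settlement: S_e = q·B·(1−ν²)/E_s · I_f.
S_e = 289 × 2.5 × (1 − 0.33²) / 37300 × 1.1
    = 289 × 2.5 × 0.8911 / 37300 × 1.1
    = 0.01899 m = 18.99 mm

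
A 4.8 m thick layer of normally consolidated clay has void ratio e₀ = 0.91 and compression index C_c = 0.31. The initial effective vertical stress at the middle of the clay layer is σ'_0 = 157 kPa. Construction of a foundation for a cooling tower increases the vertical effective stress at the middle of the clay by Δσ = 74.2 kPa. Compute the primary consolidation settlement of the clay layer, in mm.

Final effective stress: σ'_f = σ'_0 + Δσ = 157 + 74.2 = 231.2 kPa.
Normally consolidated clay, so the full stress increment lies on the virgin compression line:
S_c = C_c·H/(1+e₀)·log₁₀(σ'_f/σ'_0) = 0.31×4.8/(1+0.91)×log₁₀(231.2/157)
    = 0.77906 × 0.16809 = 0.131 m

S_c ≈ 131 mm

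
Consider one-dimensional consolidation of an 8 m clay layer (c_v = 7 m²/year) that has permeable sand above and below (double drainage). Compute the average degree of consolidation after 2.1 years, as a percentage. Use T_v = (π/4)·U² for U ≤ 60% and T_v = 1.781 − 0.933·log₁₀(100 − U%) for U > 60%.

U ≈ 91.6 %

Drainage path length: H_d = H/2 = 4 m (double drainage).
T_v = c_v·t/H_d² = 7×2.1/4² = 0.91875.
T_v = 0.91875 corresponds to the U > 60% branch:
U = 1 − 10^((1.781 − T_v)/0.933)/100 = 0.916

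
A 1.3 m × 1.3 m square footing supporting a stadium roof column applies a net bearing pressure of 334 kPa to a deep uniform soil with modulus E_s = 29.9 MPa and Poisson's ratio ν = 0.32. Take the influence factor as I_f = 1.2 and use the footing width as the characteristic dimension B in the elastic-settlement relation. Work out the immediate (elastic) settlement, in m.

Immediate (elastic) settlement: S_e = q·B·(1−ν²)/E_s · I_f.
E_s = 29.9 MPa = 29900 kPa.
S_e = 334 × 1.3 × (1 − 0.32²) / 29900 × 1.2
    = 334 × 1.3 × 0.8976 / 29900 × 1.2
    = 0.01564 m

S_e ≈ 0.0156 m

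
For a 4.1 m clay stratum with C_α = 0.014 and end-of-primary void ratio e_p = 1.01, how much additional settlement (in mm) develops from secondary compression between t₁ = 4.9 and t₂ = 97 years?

Secondary compression: S_s = C_α·H/(1+e_p)·log₁₀(t₂/t₁)
S_s = 0.014×4.1/(1+1.01)×log₁₀(97/4.9)
    = 0.02856 × 1.297 = 0.03703 m

S_s ≈ 37 mm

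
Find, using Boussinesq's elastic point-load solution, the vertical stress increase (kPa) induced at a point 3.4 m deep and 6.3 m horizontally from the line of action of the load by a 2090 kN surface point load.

Boussinesq vertical stress below a point load on an elastic half-space:
Δσ_z = 3P/(2πz²) · [1 + (r/z)²]^(−5/2)
r/z = 6.3/3.4 = 1.8529; [1+(r/z)²]^(−5/2) = 0.024164.
Δσ_z = 3×2090/(2π×3.4²) × 0.024164 = 86.324 × 0.024164 = 2.086 kPa

Δσ_z ≈ 2.09 kPa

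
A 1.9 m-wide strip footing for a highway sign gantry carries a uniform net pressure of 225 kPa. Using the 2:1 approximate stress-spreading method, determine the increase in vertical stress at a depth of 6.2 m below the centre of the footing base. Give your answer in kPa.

Δσ_z ≈ 52.8 kPa

By the 2:1 method the load spreads at 1 horizontal : 2 vertical, so at depth z the loaded area has grown by z in each plan dimension:
Δσ = qB/(B+z) = 225×1.9/(1.9+6.2) = 52.778 kPa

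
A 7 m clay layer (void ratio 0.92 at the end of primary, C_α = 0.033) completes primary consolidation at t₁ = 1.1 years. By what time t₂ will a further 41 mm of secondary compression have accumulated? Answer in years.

S_s = C_α·H/(1+e_p)·log₁₀(t₂/t₁) ⇒ log₁₀(t₂/t₁) = S_s·(1+e_p)/(C_α·H).
log₁₀(t₂/t₁) = 0.041 × (1+0.92) / (0.033×7) = 0.3408
t₂ = t₁ × 10^0.3408 = 1.1 × 2.192 = 2.411 years

t₂ ≈ 2.41 years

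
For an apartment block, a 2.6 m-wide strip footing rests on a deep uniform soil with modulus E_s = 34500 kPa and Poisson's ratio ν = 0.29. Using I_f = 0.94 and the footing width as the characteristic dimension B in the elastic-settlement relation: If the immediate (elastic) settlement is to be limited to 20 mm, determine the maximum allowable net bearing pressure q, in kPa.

q ≈ 308 kPa

S_e = q·B·(1−ν²)/E_s · I_f  ⇒  q = S_e·E_s / (B·(1−ν²)·I_f).
q = 0.02 × 34500 / (2.6 × 0.9159 × 0.94) = 308.2 kPa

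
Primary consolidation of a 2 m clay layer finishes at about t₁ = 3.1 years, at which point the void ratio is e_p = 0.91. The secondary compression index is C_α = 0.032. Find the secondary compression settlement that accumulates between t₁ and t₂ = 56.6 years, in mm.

S_s ≈ 42.3 mm

Secondary compression: S_s = C_α·H/(1+e_p)·log₁₀(t₂/t₁)
S_s = 0.032×2/(1+0.91)×log₁₀(56.6/3.1)
    = 0.03351 × 1.261 = 0.04227 m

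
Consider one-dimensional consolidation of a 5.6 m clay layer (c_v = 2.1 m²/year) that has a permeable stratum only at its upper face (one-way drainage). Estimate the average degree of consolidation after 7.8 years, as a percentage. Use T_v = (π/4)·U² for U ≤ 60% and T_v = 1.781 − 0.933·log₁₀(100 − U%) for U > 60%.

U ≈ 77.7 %

Drainage path length: H_d = H = 5.6 m (single drainage).
T_v = c_v·t/H_d² = 2.1×7.8/5.6² = 0.52232.
T_v = 0.52232 corresponds to the U > 60% branch:
U = 1 − 10^((1.781 − T_v)/0.933)/100 = 0.7766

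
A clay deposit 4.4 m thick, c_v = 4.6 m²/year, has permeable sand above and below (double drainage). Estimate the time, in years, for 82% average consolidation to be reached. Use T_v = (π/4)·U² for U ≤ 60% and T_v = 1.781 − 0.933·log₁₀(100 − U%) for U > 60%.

t ≈ 0.642 years

Drainage path length: H_d = H/2 = 2.2 m (double drainage).
U > 60%: T_v = 1.781 − 0.933·log₁₀(100 − 82) = 0.60983.
t = T_v·H_d²/c_v = 0.60983×2.2²/4.6 = 0.6416 years.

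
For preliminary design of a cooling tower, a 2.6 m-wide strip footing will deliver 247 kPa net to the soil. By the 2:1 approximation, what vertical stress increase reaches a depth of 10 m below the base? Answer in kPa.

Δσ_z ≈ 51 kPa

By the 2:1 method the load spreads at 1 horizontal : 2 vertical, so at depth z the loaded area has grown by z in each plan dimension:
Δσ = qB/(B+z) = 247×2.6/(2.6+10) = 50.968 kPa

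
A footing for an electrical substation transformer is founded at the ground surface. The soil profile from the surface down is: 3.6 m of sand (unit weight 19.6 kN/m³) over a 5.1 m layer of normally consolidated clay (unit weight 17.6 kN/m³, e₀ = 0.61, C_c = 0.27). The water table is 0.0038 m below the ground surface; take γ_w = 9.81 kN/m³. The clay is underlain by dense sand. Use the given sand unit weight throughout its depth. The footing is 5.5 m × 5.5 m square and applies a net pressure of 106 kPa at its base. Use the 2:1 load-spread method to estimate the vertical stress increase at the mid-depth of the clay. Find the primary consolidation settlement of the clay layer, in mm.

S_c ≈ 132 mm

Mid-depth of clay below the ground surface: z = 3.6 + 5.1/2 = 6.15 m.
Total vertical stress at mid-clay: σ_v = 19.6×3.6 + 17.6×2.55 = 115.44 kPa.
Pore pressure: u = 9.81×(6.15 − 0.0038) = 60.292 kPa.
Initial effective stress: σ'_0 = σ_v − u = 115.44 − 60.292 = 55.148 kPa.
Stress increase at mid-clay by the 2:1 spreading method:
Δσ = qBL/((B+z)(L+z)) = 106×5.5×5.5/((5.5+6.15)(5.5+6.15)) = 23.625 kPa
Final effective stress: σ'_f = σ'_0 + Δσ = 55.148 + 23.625 = 78.773 kPa.
Normally consolidated clay, so the full stress increment lies on the virgin compression line:
S_c = C_c·H/(1+e₀)·log₁₀(σ'_f/σ'_0) = 0.27×5.1/(1+0.61)×log₁₀(78.773/55.148)
    = 0.85528 × 0.15485 = 0.1324 m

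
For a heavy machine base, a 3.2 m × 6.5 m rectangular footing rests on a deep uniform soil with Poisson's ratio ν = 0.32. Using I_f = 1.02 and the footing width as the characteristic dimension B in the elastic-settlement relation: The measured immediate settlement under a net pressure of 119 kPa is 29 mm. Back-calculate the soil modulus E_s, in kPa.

S_e = q·B·(1−ν²)/E_s · I_f  ⇒  E_s = q·B·(1−ν²)·I_f / S_e.
E_s = 119 × 3.2 × 0.8976 × 1.02 / 0.029 = 12020 kPa

E_s ≈ 12000 kPa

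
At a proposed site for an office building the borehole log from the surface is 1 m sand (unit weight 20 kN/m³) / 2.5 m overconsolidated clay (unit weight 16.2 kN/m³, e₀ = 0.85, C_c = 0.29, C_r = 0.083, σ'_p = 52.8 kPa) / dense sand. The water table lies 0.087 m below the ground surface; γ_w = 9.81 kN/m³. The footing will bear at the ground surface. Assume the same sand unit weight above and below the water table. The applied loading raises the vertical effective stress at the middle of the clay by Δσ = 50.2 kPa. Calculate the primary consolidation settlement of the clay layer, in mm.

S_c ≈ 95.8 mm

Mid-depth of clay below the ground surface: z = 1 + 2.5/2 = 2.25 m.
Total vertical stress at mid-clay: σ_v = 20×1 + 16.2×1.25 = 40.25 kPa.
Pore pressure: u = 9.81×(2.25 − 0.087) = 21.219 kPa.
Initial effective stress: σ'_0 = σ_v − u = 40.25 − 21.219 = 19.031 kPa.
Final effective stress: σ'_f = 19.031 + 50.2 = 69.231 kPa.
σ'_f = 69.231 > σ'_p = 52.8 kPa, so the stress path crosses the preconsolidation pressure — recompression up to σ'_p, then virgin compression beyond:
S_c = H/(1+e₀)·[C_r·log₁₀(σ'_p/σ'_0) + C_c·log₁₀(σ'_f/σ'_p)]
    = 2.5/1.85 × [0.083×log₁₀(52.8/19.031) + 0.29×log₁₀(69.231/52.8)]
    = 1.3514 × [0.036783 + 0.034123] = 0.09582 m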